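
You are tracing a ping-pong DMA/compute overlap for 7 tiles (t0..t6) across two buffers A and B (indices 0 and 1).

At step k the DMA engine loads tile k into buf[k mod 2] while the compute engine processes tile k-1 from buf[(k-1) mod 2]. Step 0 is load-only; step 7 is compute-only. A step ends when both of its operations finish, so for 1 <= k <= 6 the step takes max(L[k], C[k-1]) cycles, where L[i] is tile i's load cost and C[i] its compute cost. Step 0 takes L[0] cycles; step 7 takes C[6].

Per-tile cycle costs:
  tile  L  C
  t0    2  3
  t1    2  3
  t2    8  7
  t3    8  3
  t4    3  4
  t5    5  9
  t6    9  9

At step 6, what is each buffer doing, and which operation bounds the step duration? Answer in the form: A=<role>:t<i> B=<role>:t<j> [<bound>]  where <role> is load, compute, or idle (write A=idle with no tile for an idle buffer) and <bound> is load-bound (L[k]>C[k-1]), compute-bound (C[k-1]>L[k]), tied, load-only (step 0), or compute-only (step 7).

step 6: A=load:t6 B=compute:t5 [tied]

step 0: L[0]=2 → dur=2, Σ=2 | A=load:t0 B=idle [load-only]
step 1: L[1]=2 C[0]=3 → dur=3, Σ=5 | A=compute:t0 B=load:t1 [compute-bound]
step 2: L[2]=8 C[1]=3 → dur=8, Σ=13 | A=load:t2 B=compute:t1 [load-bound]
step 3: L[3]=8 C[2]=7 → dur=8, Σ=21 | A=compute:t2 B=load:t3 [load-bound]
step 4: L[4]=3 C[3]=3 → dur=3, Σ=24 | A=load:t4 B=compute:t3 [tied]
step 5: L[5]=5 C[4]=4 → dur=5, Σ=29 | A=compute:t4 B=load:t5 [load-bound]
step 6: L[6]=9 C[5]=9 → dur=9, Σ=38 | A=load:t6 B=compute:t5 [tied]
step 7: C[6]=9 → dur=9, Σ=47 | A=compute:t6 B=idle [compute-only]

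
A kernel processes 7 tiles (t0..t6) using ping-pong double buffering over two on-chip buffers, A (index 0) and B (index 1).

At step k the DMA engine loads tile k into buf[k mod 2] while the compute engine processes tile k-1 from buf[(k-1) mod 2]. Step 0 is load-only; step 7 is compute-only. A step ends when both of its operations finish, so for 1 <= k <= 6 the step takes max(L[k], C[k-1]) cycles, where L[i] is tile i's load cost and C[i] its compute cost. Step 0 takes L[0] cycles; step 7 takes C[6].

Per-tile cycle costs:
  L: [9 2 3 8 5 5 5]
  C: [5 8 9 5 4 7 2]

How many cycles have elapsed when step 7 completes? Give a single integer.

  0. 9=9c; end=9; A:t0 B:-
  1. max(2,5)=5c; end=14; A:t0 B:t1
  2. max(3,8)=8c; end=22; A:t2 B:t1
  3. max(8,9)=9c; end=31; A:t2 B:t3
  4. max(5,5)=5c; end=36; A:t4 B:t3
  5. max(5,4)=5c; end=41; A:t4 B:t5
  6. max(5,7)=7c; end=48; A:t6 B:t5
  7. 2=2c; end=50; A:t6 B:t5

end_cycle[7] = 50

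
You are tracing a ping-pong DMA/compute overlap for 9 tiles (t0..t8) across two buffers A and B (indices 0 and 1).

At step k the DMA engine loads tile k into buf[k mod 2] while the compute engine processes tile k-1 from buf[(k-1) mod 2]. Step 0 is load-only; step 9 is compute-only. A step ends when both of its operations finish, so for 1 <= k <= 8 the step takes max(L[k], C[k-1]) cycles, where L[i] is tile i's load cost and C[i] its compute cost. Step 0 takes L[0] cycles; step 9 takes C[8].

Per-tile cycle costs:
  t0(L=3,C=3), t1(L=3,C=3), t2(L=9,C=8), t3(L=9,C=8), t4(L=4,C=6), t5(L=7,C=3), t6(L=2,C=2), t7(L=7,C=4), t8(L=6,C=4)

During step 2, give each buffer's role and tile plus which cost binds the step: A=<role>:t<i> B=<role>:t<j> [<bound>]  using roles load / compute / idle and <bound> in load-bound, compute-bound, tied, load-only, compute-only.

step 2: A=load:t2 B=compute:t1 [load-bound]

k=0 load=t0/3c comp=- wait=3 total=3
k=1 load=t1/3c comp=t0/3c wait=3 total=6
k=2 load=t2/9c comp=t1/3c wait=9 total=15
k=3 load=t3/9c comp=t2/8c wait=9 total=24
k=4 load=t4/4c comp=t3/8c wait=8 total=32
k=5 load=t5/7c comp=t4/6c wait=7 total=39
k=6 load=t6/2c comp=t5/3c wait=3 total=42
k=7 load=t7/7c comp=t6/2c wait=7 total=49
k=8 load=t8/6c comp=t7/4c wait=6 total=55
k=9 load=- comp=t8/4c wait=4 total=59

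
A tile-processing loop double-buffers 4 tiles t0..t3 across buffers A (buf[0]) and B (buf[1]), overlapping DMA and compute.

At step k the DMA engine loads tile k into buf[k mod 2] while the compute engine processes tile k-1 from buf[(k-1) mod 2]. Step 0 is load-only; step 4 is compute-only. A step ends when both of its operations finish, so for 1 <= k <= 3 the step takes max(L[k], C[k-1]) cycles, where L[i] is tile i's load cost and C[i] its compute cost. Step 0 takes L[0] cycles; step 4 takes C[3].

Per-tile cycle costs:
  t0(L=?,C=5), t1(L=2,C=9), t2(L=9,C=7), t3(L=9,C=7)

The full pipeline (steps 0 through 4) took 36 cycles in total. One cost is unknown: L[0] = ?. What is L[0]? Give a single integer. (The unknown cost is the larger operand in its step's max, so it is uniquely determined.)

step 0 = dur = L[0]=? = L[0]  (unknown; binding)
step 1 = dur = max(L[1]=2, C[0]=5) = 5
step 2 = dur = max(L[2]=9, C[1]=9) = 9
step 3 = dur = max(L[3]=9, C[2]=7) = 9
step 4 = dur = C[3]=7 = 7
sum of known step durations = 30
dur[0] = total - known = 36 - 30 = 6
L[0] is the binding max in step 0, so L[0] = dur[0] = 6

L[0] = 6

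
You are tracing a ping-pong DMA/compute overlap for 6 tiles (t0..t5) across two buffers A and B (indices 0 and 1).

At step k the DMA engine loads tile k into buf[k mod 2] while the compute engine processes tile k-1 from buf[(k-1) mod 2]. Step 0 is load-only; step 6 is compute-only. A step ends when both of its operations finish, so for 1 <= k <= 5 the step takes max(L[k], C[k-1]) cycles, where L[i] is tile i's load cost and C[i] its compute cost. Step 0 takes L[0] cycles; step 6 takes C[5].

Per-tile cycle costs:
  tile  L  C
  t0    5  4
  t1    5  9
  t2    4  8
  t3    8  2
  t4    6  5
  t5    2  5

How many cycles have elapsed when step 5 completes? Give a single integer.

  0. 5=5c; end=5; A:t0 B:-
  1. max(5,4)=5c; end=10; A:t0 B:t1
  2. max(4,9)=9c; end=19; A:t2 B:t1
  3. max(8,8)=8c; end=27; A:t2 B:t3
  4. max(6,2)=6c; end=33; A:t4 B:t3
  5. max(2,5)=5c; end=38; A:t4 B:t5
  6. 5=5c; end=43; A:t4 B:t5

end_cycle[5] = 38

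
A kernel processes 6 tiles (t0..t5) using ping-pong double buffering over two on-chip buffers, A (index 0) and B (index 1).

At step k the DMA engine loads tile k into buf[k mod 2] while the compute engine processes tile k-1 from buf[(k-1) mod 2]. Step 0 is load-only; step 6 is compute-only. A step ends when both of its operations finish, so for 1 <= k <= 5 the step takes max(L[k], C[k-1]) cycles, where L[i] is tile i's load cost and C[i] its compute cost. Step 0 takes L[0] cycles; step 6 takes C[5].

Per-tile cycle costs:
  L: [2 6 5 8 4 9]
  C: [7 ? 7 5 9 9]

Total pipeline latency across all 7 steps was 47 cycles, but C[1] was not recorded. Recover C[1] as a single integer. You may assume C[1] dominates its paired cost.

step 0 = dur = L[0]=2 = 2
step 1 = dur = max(L[1]=6, C[0]=7) = 7
step 2 = dur = max(L[2]=5, C[1]=?) = C[1]  (unknown; binding)
step 3 = dur = max(L[3]=8, C[2]=7) = 8
step 4 = dur = max(L[4]=4, C[3]=5) = 5
step 5 = dur = max(L[5]=9, C[4]=9) = 9
step 6 = dur = C[5]=9 = 9
sum of known step durations = 40
dur[2] = total - known = 47 - 40 = 7
C[1] is the binding max in step 2, so C[1] = dur[2] = 7

C[1] = 7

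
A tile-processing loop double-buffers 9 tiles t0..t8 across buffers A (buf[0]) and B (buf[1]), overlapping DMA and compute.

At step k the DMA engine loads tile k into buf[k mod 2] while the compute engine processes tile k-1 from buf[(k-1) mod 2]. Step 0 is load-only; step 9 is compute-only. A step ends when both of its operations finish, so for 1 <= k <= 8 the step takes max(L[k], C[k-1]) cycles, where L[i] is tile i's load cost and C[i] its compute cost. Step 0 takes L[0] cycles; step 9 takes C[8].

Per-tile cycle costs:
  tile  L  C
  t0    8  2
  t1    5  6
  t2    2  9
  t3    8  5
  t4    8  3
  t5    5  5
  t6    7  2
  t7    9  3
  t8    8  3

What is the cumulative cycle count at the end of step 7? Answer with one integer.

  0. 8=8c; end=8; A:t0 B:-
  1. max(5,2)=5c; end=13; A:t0 B:t1
  2. max(2,6)=6c; end=19; A:t2 B:t1
  3. max(8,9)=9c; end=28; A:t2 B:t3
  4. max(8,5)=8c; end=36; A:t4 B:t3
  5. max(5,3)=5c; end=41; A:t4 B:t5
  6. max(7,5)=7c; end=48; A:t6 B:t5
  7. max(9,2)=9c; end=57; A:t6 B:t7
  8. max(8,3)=8c; end=65; A:t8 B:t7
  9. 3=3c; end=68; A:t8 B:t7

end_cycle[7] = 57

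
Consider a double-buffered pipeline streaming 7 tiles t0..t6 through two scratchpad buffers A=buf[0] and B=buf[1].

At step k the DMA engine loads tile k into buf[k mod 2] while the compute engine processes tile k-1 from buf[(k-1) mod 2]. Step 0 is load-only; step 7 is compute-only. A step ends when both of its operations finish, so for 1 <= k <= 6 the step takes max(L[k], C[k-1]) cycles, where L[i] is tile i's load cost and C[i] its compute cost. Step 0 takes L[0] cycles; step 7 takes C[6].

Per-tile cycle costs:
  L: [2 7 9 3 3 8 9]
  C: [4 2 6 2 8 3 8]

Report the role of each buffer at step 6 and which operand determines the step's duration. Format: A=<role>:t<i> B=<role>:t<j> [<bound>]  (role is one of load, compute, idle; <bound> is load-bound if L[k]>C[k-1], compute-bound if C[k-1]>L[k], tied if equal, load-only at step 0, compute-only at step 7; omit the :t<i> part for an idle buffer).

step 6: A=load:t6 B=compute:t5 [load-bound]

  0. 2=2c; end=2; A:t0 B:-
  1. max(7,4)=7c; end=9; A:t0 B:t1
  2. max(9,2)=9c; end=18; A:t2 B:t1
  3. max(3,6)=6c; end=24; A:t2 B:t3
  4. max(3,2)=3c; end=27; A:t4 B:t3
  5. max(8,8)=8c; end=35; A:t4 B:t5
  6. max(9,3)=9c; end=44; A:t6 B:t5
  7. 8=8c; end=52; A:t6 B:t5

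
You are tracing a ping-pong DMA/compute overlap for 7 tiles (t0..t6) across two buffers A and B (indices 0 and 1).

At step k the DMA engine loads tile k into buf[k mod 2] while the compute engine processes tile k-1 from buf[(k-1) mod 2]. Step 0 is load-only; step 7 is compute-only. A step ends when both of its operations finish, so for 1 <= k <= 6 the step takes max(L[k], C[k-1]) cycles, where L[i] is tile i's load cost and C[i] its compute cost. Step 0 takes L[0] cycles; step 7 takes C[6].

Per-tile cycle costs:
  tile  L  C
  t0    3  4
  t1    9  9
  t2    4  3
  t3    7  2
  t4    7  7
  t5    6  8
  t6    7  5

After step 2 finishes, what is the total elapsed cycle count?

step 0: L[0]=3 → dur=3, Σ=3 | A=load:t0 B=idle [load-only]
step 1: L[1]=9 C[0]=4 → dur=9, Σ=12 | A=compute:t0 B=load:t1 [load-bound]
step 2: L[2]=4 C[1]=9 → dur=9, Σ=21 | A=load:t2 B=compute:t1 [compute-bound]
step 3: L[3]=7 C[2]=3 → dur=7, Σ=28 | A=compute:t2 B=load:t3 [load-bound]
step 4: L[4]=7 C[3]=2 → dur=7, Σ=35 | A=load:t4 B=compute:t3 [load-bound]
step 5: L[5]=6 C[4]=7 → dur=7, Σ=42 | A=compute:t4 B=load:t5 [compute-bound]
step 6: L[6]=7 C[5]=8 → dur=8, Σ=50 | A=load:t6 B=compute:t5 [compute-bound]
step 7: C[6]=5 → dur=5, Σ=55 | A=compute:t6 B=idle [compute-only]

end_cycle[2] = 21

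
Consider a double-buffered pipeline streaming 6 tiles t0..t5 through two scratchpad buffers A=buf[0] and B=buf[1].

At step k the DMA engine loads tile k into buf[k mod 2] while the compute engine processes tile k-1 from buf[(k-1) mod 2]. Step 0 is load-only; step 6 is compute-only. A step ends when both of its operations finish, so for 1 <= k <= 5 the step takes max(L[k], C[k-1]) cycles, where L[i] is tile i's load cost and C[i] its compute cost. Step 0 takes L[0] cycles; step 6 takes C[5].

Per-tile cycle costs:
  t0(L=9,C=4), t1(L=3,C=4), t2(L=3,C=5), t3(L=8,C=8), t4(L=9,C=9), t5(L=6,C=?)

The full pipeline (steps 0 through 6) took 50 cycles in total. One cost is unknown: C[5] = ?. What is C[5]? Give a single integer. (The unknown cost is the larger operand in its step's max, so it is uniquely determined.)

step 0: dur = L[0]=9 = 9
step 1: dur = max(L[1]=3, C[0]=4) = 4
step 2: dur = max(L[2]=3, C[1]=4) = 4
step 3: dur = max(L[3]=8, C[2]=5) = 8
step 4: dur = max(L[4]=9, C[3]=8) = 9
step 5: dur = max(L[5]=6, C[4]=9) = 9
step 6: dur = C[5]=? = C[5]  (unknown; binding)
sum of known step durations = 43
dur[6] = total - known = 50 - 43 = 7
C[5] is the binding max in step 6, so C[5] = dur[6] = 7

C[5] = 7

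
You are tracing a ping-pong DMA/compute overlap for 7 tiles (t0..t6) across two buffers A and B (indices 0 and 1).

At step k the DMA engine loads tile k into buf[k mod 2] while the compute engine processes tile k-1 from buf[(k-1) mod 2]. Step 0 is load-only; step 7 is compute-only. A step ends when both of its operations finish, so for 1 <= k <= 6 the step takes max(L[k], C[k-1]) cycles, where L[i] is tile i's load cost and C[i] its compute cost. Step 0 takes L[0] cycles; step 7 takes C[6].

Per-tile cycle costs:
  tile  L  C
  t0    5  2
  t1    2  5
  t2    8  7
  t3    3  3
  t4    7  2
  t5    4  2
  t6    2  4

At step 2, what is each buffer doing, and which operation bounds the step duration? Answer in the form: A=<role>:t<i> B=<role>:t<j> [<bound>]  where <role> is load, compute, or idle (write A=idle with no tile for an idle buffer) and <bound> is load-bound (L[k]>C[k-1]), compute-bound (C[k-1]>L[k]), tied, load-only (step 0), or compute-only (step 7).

step 2: A=load:t2 B=compute:t1 [load-bound]

k=0 load=t0/5c comp=- wait=5 total=5
k=1 load=t1/2c comp=t0/2c wait=2 total=7
k=2 load=t2/8c comp=t1/5c wait=8 total=15
k=3 load=t3/3c comp=t2/7c wait=7 total=22
k=4 load=t4/7c comp=t3/3c wait=7 total=29
k=5 load=t5/4c comp=t4/2c wait=4 total=33
k=6 load=t6/2c comp=t5/2c wait=2 total=35
k=7 load=- comp=t6/4c wait=4 total=39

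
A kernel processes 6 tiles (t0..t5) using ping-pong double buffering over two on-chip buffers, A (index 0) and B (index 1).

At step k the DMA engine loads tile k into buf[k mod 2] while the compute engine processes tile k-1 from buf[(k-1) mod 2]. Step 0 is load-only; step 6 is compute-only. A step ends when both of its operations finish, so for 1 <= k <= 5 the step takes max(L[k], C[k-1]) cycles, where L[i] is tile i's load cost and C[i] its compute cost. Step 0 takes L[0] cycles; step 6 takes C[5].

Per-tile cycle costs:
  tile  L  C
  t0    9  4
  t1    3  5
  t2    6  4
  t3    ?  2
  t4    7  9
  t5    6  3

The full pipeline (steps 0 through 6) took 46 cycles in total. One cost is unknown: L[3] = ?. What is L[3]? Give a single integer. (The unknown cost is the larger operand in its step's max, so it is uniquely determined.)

L[3] = 8

step 0 = dur = L[0]=9 = 9
step 1 = dur = max(L[1]=3, C[0]=4) = 4
step 2 = dur = max(L[2]=6, C[1]=5) = 6
step 3 = dur = max(L[3]=?, C[2]=4) = L[3]  (unknown; binding)
step 4 = dur = max(L[4]=7, C[3]=2) = 7
step 5 = dur = max(L[5]=6, C[4]=9) = 9
step 6 = dur = C[5]=3 = 3
sum of known step durations = 38
dur[3] = total - known = 46 - 38 = 8
L[3] is the binding max in step 3, so L[3] = dur[3] = 8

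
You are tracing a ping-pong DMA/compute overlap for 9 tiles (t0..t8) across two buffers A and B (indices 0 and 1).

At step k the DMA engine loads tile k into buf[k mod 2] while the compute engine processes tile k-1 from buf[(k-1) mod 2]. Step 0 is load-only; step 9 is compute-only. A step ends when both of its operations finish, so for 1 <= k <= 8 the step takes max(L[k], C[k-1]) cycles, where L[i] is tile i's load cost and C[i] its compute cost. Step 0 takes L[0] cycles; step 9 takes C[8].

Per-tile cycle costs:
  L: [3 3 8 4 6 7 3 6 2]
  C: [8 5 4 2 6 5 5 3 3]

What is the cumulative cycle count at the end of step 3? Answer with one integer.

end_cycle[3] = 23

[0] DMA t0→A (3c) ∥ CU idle ⇒ 3c, clock 3
[1] DMA t1→B (3c) ∥ CU A:t0 (8c) ⇒ 8c, clock 11
[2] DMA t2→A (8c) ∥ CU B:t1 (5c) ⇒ 8c, clock 19
[3] DMA t3→B (4c) ∥ CU A:t2 (4c) ⇒ 4c, clock 23
[4] DMA t4→A (6c) ∥ CU B:t3 (2c) ⇒ 6c, clock 29
[5] DMA t5→B (7c) ∥ CU A:t4 (6c) ⇒ 7c, clock 36
[6] DMA t6→A (3c) ∥ CU B:t5 (5c) ⇒ 5c, clock 41
[7] DMA t7→B (6c) ∥ CU A:t6 (5c) ⇒ 6c, clock 47
[8] DMA t8→A (2c) ∥ CU B:t7 (3c) ⇒ 3c, clock 50
[9] DMA idle ∥ CU A:t8 (3c) ⇒ 3c, clock 53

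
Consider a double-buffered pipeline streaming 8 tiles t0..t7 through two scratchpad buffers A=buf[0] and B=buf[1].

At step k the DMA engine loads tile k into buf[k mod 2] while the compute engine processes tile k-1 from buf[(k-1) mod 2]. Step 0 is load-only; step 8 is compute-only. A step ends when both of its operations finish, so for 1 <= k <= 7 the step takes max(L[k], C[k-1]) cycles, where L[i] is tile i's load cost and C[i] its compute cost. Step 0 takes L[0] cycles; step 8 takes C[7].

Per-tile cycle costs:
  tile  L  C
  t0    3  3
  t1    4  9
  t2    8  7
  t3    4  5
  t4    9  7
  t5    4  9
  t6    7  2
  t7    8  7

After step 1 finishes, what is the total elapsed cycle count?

[0] DMA t0→A (3c) ∥ CU idle ⇒ 3c, clock 3
[1] DMA t1→B (4c) ∥ CU A:t0 (3c) ⇒ 4c, clock 7
[2] DMA t2→A (8c) ∥ CU B:t1 (9c) ⇒ 9c, clock 16
[3] DMA t3→B (4c) ∥ CU A:t2 (7c) ⇒ 7c, clock 23
[4] DMA t4→A (9c) ∥ CU B:t3 (5c) ⇒ 9c, clock 32
[5] DMA t5→B (4c) ∥ CU A:t4 (7c) ⇒ 7c, clock 39
[6] DMA t6→A (7c) ∥ CU B:t5 (9c) ⇒ 9c, clock 48
[7] DMA t7→B (8c) ∥ CU A:t6 (2c) ⇒ 8c, clock 56
[8] DMA idle ∥ CU B:t7 (7c) ⇒ 7c, clock 63

end_cycle[1] = 7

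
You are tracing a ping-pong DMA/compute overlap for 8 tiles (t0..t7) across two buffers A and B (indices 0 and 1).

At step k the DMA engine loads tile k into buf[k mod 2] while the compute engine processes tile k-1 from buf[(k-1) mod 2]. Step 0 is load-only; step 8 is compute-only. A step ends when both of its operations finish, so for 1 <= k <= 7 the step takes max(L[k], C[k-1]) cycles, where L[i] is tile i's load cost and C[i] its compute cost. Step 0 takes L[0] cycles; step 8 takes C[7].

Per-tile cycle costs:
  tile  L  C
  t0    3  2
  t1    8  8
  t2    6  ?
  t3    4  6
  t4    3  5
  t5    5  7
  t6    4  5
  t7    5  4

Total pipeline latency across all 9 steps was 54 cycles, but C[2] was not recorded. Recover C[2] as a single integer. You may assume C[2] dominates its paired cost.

step 0 = dur = L[0]=3 = 3
step 1 = dur = max(L[1]=8, C[0]=2) = 8
step 2 = dur = max(L[2]=6, C[1]=8) = 8
step 3 = dur = max(L[3]=4, C[2]=?) = C[2]  (unknown; binding)
step 4 = dur = max(L[4]=3, C[3]=6) = 6
step 5 = dur = max(L[5]=5, C[4]=5) = 5
step 6 = dur = max(L[6]=4, C[5]=7) = 7
step 7 = dur = max(L[7]=5, C[6]=5) = 5
step 8 = dur = C[7]=4 = 4
sum of known step durations = 46
dur[3] = total - known = 54 - 46 = 8
C[2] is the binding max in step 3, so C[2] = dur[3] = 8

C[2] = 8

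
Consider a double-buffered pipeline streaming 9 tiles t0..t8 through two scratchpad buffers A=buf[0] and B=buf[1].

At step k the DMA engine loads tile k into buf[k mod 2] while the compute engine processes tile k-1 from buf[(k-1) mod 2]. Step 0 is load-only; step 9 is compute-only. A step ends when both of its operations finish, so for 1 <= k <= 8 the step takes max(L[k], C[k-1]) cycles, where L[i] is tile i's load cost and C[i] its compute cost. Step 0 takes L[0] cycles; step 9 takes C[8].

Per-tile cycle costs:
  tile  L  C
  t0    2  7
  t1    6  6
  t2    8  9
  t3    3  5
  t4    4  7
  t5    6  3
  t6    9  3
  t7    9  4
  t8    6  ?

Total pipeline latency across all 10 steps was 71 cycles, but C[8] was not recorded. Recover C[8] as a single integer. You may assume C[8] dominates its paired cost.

C[8] = 9

step 0 → dur = L[0]=2 = 2
step 1 → dur = max(L[1]=6, C[0]=7) = 7
step 2 → dur = max(L[2]=8, C[1]=6) = 8
step 3 → dur = max(L[3]=3, C[2]=9) = 9
step 4 → dur = max(L[4]=4, C[3]=5) = 5
step 5 → dur = max(L[5]=6, C[4]=7) = 7
step 6 → dur = max(L[6]=9, C[5]=3) = 9
step 7 → dur = max(L[7]=9, C[6]=3) = 9
step 8 → dur = max(L[8]=6, C[7]=4) = 6
step 9 → dur = C[8]=? = C[8]  (unknown; binding)
sum of known step durations = 62
dur[9] = total - known = 71 - 62 = 9
C[8] is the binding max in step 9, so C[8] = dur[9] = 9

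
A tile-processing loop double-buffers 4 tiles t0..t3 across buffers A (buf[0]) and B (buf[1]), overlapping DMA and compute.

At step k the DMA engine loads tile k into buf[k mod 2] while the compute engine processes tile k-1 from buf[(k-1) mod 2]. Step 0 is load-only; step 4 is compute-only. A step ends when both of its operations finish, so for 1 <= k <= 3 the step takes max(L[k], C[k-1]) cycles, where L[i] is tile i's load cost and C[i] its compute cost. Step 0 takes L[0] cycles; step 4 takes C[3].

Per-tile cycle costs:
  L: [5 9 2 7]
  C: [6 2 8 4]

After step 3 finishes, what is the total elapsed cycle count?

end_cycle[3] = 24

  0. 5=5c; end=5; A:t0 B:-
  1. max(9,6)=9c; end=14; A:t0 B:t1
  2. max(2,2)=2c; end=16; A:t2 B:t1
  3. max(7,8)=8c; end=24; A:t2 B:t3
  4. 4=4c; end=28; A:t2 B:t3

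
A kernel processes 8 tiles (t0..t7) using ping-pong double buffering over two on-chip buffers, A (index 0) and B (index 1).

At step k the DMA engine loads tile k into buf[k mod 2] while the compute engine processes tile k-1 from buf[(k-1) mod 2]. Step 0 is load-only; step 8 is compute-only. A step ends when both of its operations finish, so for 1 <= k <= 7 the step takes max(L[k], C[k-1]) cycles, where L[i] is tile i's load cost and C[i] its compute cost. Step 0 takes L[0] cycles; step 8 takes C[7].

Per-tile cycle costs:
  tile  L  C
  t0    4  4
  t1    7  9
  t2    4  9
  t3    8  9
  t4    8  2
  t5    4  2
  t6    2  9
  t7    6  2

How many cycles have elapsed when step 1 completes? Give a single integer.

end_cycle[1] = 11

step 0: L[0]=4 → dur=4, Σ=4 | A=load:t0 B=idle [load-only]
step 1: L[1]=7 C[0]=4 → dur=7, Σ=11 | A=compute:t0 B=load:t1 [load-bound]
step 2: L[2]=4 C[1]=9 → dur=9, Σ=20 | A=load:t2 B=compute:t1 [compute-bound]
step 3: L[3]=8 C[2]=9 → dur=9, Σ=29 | A=compute:t2 B=load:t3 [compute-bound]
step 4: L[4]=8 C[3]=9 → dur=9, Σ=38 | A=load:t4 B=compute:t3 [compute-bound]
step 5: L[5]=4 C[4]=2 → dur=4, Σ=42 | A=compute:t4 B=load:t5 [load-bound]
step 6: L[6]=2 C[5]=2 → dur=2, Σ=44 | A=load:t6 B=compute:t5 [tied]
step 7: L[7]=6 C[6]=9 → dur=9, Σ=53 | A=compute:t6 B=load:t7 [compute-bound]
step 8: C[7]=2 → dur=2, Σ=55 | A=idle B=compute:t7 [compute-only]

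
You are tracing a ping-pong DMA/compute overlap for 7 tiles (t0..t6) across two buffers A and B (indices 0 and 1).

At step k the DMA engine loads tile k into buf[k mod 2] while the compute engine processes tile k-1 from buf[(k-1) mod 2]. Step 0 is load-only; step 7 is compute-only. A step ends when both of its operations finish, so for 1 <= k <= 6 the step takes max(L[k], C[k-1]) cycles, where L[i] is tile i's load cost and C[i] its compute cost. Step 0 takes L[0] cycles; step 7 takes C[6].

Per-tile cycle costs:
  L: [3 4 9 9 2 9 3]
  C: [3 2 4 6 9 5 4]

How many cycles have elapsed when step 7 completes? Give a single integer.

  0. 3=3c; end=3; A:t0 B:-
  1. max(4,3)=4c; end=7; A:t0 B:t1
  2. max(9,2)=9c; end=16; A:t2 B:t1
  3. max(9,4)=9c; end=25; A:t2 B:t3
  4. max(2,6)=6c; end=31; A:t4 B:t3
  5. max(9,9)=9c; end=40; A:t4 B:t5
  6. max(3,5)=5c; end=45; A:t6 B:t5
  7. 4=4c; end=49; A:t6 B:t5

end_cycle[7] = 49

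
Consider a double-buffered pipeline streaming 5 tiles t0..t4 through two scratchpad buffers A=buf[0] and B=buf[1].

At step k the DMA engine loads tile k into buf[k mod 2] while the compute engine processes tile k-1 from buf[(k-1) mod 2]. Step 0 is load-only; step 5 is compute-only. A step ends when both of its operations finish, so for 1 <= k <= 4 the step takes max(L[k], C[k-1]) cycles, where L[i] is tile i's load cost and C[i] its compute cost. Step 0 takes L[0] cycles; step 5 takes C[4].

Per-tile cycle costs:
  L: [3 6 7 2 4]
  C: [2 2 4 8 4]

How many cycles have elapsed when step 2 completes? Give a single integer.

end_cycle[2] = 16

  0. 3=3c; end=3; A:t0 B:-
  1. max(6,2)=6c; end=9; A:t0 B:t1
  2. max(7,2)=7c; end=16; A:t2 B:t1
  3. max(2,4)=4c; end=20; A:t2 B:t3
  4. max(4,8)=8c; end=28; A:t4 B:t3
  5. 4=4c; end=32; A:t4 B:t3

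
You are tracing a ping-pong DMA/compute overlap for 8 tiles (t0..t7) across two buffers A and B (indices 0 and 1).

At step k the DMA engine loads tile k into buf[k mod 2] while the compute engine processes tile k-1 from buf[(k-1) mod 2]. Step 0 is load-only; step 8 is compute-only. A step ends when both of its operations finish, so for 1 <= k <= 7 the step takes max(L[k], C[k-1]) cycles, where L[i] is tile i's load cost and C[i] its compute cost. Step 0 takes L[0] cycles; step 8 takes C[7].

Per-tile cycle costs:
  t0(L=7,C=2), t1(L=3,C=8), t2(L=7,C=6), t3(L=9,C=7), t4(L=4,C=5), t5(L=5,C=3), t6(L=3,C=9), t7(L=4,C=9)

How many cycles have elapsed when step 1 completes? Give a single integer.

end_cycle[1] = 10

step 0: L[0]=7 → dur=7, Σ=7 | A=load:t0 B=idle [load-only]
step 1: L[1]=3 C[0]=2 → dur=3, Σ=10 | A=compute:t0 B=load:t1 [load-bound]
step 2: L[2]=7 C[1]=8 → dur=8, Σ=18 | A=load:t2 B=compute:t1 [compute-bound]
step 3: L[3]=9 C[2]=6 → dur=9, Σ=27 | A=compute:t2 B=load:t3 [load-bound]
step 4: L[4]=4 C[3]=7 → dur=7, Σ=34 | A=load:t4 B=compute:t3 [compute-bound]
step 5: L[5]=5 C[4]=5 → dur=5, Σ=39 | A=compute:t4 B=load:t5 [tied]
step 6: L[6]=3 C[5]=3 → dur=3, Σ=42 | A=load:t6 B=compute:t5 [tied]
step 7: L[7]=4 C[6]=9 → dur=9, Σ=51 | A=compute:t6 B=load:t7 [compute-bound]
step 8: C[7]=9 → dur=9, Σ=60 | A=idle B=compute:t7 [compute-only]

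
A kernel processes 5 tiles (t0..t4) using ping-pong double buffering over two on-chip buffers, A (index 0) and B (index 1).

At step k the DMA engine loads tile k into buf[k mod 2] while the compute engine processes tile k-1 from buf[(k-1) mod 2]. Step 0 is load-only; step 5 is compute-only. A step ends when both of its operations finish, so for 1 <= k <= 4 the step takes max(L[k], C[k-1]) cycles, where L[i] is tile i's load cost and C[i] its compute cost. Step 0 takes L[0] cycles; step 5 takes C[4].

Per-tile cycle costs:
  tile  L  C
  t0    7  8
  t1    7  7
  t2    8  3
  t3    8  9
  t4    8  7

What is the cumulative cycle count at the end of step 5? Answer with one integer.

end_cycle[5] = 47

[0] DMA t0→A (7c) ∥ CU idle ⇒ 7c, clock 7
[1] DMA t1→B (7c) ∥ CU A:t0 (8c) ⇒ 8c, clock 15
[2] DMA t2→A (8c) ∥ CU B:t1 (7c) ⇒ 8c, clock 23
[3] DMA t3→B (8c) ∥ CU A:t2 (3c) ⇒ 8c, clock 31
[4] DMA t4→A (8c) ∥ CU B:t3 (9c) ⇒ 9c, clock 40
[5] DMA idle ∥ CU A:t4 (7c) ⇒ 7c, clock 47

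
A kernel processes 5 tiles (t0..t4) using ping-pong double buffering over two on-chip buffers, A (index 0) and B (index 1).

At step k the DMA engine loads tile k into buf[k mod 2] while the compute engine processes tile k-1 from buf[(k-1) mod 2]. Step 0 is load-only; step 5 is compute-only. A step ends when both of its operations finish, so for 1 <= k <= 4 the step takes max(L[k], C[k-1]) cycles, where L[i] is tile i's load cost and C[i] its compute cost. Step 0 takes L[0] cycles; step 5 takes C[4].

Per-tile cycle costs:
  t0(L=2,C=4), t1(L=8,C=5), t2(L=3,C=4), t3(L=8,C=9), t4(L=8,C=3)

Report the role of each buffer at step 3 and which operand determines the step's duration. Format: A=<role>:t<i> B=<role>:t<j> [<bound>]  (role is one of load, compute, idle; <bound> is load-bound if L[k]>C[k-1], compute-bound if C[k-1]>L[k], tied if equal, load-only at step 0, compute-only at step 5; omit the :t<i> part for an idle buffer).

step 3: A=compute:t2 B=load:t3 [load-bound]

step 0: L[0]=2 → dur=2, Σ=2 | A=load:t0 B=idle [load-only]
step 1: L[1]=8 C[0]=4 → dur=8, Σ=10 | A=compute:t0 B=load:t1 [load-bound]
step 2: L[2]=3 C[1]=5 → dur=5, Σ=15 | A=load:t2 B=compute:t1 [compute-bound]
step 3: L[3]=8 C[2]=4 → dur=8, Σ=23 | A=compute:t2 B=load:t3 [load-bound]
step 4: L[4]=8 C[3]=9 → dur=9, Σ=32 | A=load:t4 B=compute:t3 [compute-bound]
step 5: C[4]=3 → dur=3, Σ=35 | A=compute:t4 B=idle [compute-only]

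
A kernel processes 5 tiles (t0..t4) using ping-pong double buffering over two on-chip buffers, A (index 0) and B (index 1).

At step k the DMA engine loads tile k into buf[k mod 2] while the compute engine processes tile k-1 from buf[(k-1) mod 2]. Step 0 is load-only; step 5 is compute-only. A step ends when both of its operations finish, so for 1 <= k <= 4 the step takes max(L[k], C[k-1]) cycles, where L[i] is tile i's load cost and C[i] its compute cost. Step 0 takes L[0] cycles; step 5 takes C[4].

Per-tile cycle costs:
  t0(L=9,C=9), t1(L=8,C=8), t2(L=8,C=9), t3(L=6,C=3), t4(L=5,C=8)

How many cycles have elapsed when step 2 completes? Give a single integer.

step 0: L[0]=9 → dur=9, Σ=9 | A=load:t0 B=idle [load-only]
step 1: L[1]=8 C[0]=9 → dur=9, Σ=18 | A=compute:t0 B=load:t1 [compute-bound]
step 2: L[2]=8 C[1]=8 → dur=8, Σ=26 | A=load:t2 B=compute:t1 [tied]
step 3: L[3]=6 C[2]=9 → dur=9, Σ=35 | A=compute:t2 B=load:t3 [compute-bound]
step 4: L[4]=5 C[3]=3 → dur=5, Σ=40 | A=load:t4 B=compute:t3 [load-bound]
step 5: C[4]=8 → dur=8, Σ=48 | A=compute:t4 B=idle [compute-only]

end_cycle[2] = 26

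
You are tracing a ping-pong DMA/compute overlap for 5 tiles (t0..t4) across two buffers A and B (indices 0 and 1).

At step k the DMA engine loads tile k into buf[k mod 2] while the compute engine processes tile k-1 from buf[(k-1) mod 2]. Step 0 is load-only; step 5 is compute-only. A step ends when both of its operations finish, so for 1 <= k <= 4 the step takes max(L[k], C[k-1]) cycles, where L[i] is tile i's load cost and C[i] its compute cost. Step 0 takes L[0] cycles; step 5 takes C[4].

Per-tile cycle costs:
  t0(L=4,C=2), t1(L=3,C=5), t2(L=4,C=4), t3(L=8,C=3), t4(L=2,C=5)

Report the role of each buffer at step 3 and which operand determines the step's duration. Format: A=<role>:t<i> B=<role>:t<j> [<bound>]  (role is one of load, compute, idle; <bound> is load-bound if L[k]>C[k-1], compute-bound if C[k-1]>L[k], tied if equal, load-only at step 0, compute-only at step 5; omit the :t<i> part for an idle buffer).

step 3: A=compute:t2 B=load:t3 [load-bound]

  0. 4=4c; end=4; A:t0 B:-
  1. max(3,2)=3c; end=7; A:t0 B:t1
  2. max(4,5)=5c; end=12; A:t2 B:t1
  3. max(8,4)=8c; end=20; A:t2 B:t3
  4. max(2,3)=3c; end=23; A:t4 B:t3
  5. 5=5c; end=28; A:t4 B:t3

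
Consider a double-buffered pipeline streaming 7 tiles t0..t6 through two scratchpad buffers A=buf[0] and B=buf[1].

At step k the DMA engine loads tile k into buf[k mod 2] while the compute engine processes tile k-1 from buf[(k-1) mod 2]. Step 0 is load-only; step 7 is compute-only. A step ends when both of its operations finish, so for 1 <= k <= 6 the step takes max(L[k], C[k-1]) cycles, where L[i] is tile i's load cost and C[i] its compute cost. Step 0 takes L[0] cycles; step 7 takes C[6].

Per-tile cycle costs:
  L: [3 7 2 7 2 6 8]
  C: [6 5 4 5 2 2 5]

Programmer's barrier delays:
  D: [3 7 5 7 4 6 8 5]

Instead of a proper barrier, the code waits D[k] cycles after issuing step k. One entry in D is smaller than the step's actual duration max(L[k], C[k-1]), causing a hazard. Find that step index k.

step 0: need L[0]=3 = 3; D[0]=3 ok
step 1: need max(L[1]=7,C[0]=6) = 7; D[1]=7 ok
step 2: need max(L[2]=2,C[1]=5) = 5; D[2]=5 ok
step 3: need max(L[3]=7,C[2]=4) = 7; D[3]=7 ok
step 4: need max(L[4]=2,C[3]=5) = 5; D[4]=4 SHORT
step 5: need max(L[5]=6,C[4]=2) = 6; D[5]=6 ok
step 6: need max(L[6]=8,C[5]=2) = 8; D[6]=8 ok
step 7: need C[6]=5 = 5; D[7]=5 ok

hazard at step 4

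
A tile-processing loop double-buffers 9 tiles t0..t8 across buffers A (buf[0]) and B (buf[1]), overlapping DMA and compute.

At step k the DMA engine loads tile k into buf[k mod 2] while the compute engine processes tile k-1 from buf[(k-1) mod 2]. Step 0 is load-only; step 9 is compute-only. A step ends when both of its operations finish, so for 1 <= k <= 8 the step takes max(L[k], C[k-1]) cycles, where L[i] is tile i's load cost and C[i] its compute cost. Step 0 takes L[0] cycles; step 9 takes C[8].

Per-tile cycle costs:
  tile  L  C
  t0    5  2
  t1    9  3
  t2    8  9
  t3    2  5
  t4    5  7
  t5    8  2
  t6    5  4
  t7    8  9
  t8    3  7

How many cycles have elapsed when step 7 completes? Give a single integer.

end_cycle[7] = 57

  0. 5=5c; end=5; A:t0 B:-
  1. max(9,2)=9c; end=14; A:t0 B:t1
  2. max(8,3)=8c; end=22; A:t2 B:t1
  3. max(2,9)=9c; end=31; A:t2 B:t3
  4. max(5,5)=5c; end=36; A:t4 B:t3
  5. max(8,7)=8c; end=44; A:t4 B:t5
  6. max(5,2)=5c; end=49; A:t6 B:t5
  7. max(8,4)=8c; end=57; A:t6 B:t7
  8. max(3,9)=9c; end=66; A:t8 B:t7
  9. 7=7c; end=73; A:t8 B:t7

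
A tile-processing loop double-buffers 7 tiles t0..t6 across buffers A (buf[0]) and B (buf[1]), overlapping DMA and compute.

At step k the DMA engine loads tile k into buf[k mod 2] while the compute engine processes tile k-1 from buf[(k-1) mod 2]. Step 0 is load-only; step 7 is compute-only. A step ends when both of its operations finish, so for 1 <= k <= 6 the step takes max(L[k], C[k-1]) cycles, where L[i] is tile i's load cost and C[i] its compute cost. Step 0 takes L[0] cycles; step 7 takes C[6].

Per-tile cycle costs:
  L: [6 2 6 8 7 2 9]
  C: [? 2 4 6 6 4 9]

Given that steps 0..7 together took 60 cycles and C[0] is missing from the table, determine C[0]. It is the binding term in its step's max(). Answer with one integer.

C[0] = 9

step 0 | dur = L[0]=6 = 6
step 1 | dur = max(L[1]=2, C[0]=?) = C[0]  (unknown; binding)
step 2 | dur = max(L[2]=6, C[1]=2) = 6
step 3 | dur = max(L[3]=8, C[2]=4) = 8
step 4 | dur = max(L[4]=7, C[3]=6) = 7
step 5 | dur = max(L[5]=2, C[4]=6) = 6
step 6 | dur = max(L[6]=9, C[5]=4) = 9
step 7 | dur = C[6]=9 = 9
sum of known step durations = 51
dur[1] = total - known = 60 - 51 = 9
C[0] is the binding max in step 1, so C[0] = dur[1] = 9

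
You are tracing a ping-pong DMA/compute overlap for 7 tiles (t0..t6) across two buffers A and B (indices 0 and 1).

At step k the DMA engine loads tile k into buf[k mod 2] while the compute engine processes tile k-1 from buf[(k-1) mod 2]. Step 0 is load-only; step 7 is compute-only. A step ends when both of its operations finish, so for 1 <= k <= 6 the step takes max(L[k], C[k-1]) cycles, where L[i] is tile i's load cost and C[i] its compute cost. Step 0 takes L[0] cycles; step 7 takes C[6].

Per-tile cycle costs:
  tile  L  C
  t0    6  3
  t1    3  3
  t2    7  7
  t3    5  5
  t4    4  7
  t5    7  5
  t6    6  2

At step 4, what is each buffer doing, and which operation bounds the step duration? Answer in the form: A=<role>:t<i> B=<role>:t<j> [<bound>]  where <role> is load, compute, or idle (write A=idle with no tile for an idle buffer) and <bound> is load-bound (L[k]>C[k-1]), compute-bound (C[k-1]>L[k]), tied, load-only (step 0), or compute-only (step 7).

k=0 load=t0/6c comp=- wait=6 total=6
k=1 load=t1/3c comp=t0/3c wait=3 total=9
k=2 load=t2/7c comp=t1/3c wait=7 total=16
k=3 load=t3/5c comp=t2/7c wait=7 total=23
k=4 load=t4/4c comp=t3/5c wait=5 total=28
k=5 load=t5/7c comp=t4/7c wait=7 total=35
k=6 load=t6/6c comp=t5/5c wait=6 total=41
k=7 load=- comp=t6/2c wait=2 total=43

step 4: A=load:t4 B=compute:t3 [compute-bound]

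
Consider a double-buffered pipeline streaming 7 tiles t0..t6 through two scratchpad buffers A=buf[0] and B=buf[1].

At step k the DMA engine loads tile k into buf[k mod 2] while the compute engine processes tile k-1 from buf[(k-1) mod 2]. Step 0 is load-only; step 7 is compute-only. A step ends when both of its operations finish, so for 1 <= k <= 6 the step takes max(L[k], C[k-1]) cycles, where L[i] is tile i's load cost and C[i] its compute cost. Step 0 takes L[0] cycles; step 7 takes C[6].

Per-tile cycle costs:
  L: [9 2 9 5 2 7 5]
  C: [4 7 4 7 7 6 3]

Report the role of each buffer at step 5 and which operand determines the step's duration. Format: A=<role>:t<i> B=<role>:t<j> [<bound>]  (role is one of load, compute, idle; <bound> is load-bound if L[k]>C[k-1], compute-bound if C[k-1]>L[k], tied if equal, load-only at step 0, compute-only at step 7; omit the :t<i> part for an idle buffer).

k=0 load=t0/9c comp=- wait=9 total=9
k=1 load=t1/2c comp=t0/4c wait=4 total=13
k=2 load=t2/9c comp=t1/7c wait=9 total=22
k=3 load=t3/5c comp=t2/4c wait=5 total=27
k=4 load=t4/2c comp=t3/7c wait=7 total=34
k=5 load=t5/7c comp=t4/7c wait=7 total=41
k=6 load=t6/5c comp=t5/6c wait=6 total=47
k=7 load=- comp=t6/3c wait=3 total=50

step 5: A=compute:t4 B=load:t5 [tied]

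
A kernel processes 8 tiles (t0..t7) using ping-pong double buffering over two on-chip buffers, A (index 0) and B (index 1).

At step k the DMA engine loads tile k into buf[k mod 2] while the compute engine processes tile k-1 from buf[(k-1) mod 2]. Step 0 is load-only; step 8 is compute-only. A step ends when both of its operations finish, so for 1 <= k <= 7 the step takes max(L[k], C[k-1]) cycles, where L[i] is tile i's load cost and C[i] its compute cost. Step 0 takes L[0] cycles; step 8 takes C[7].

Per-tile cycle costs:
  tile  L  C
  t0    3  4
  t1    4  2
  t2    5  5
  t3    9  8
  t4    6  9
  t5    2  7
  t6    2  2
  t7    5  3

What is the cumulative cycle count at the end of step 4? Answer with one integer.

end_cycle[4] = 29

[0] DMA t0→A (3c) ∥ CU idle ⇒ 3c, clock 3
[1] DMA t1→B (4c) ∥ CU A:t0 (4c) ⇒ 4c, clock 7
[2] DMA t2→A (5c) ∥ CU B:t1 (2c) ⇒ 5c, clock 12
[3] DMA t3→B (9c) ∥ CU A:t2 (5c) ⇒ 9c, clock 21
[4] DMA t4→A (6c) ∥ CU B:t3 (8c) ⇒ 8c, clock 29
[5] DMA t5→B (2c) ∥ CU A:t4 (9c) ⇒ 9c, clock 38
[6] DMA t6→A (2c) ∥ CU B:t5 (7c) ⇒ 7c, clock 45
[7] DMA t7→B (5c) ∥ CU A:t6 (2c) ⇒ 5c, clock 50
[8] DMA idle ∥ CU B:t7 (3c) ⇒ 3c, clock 53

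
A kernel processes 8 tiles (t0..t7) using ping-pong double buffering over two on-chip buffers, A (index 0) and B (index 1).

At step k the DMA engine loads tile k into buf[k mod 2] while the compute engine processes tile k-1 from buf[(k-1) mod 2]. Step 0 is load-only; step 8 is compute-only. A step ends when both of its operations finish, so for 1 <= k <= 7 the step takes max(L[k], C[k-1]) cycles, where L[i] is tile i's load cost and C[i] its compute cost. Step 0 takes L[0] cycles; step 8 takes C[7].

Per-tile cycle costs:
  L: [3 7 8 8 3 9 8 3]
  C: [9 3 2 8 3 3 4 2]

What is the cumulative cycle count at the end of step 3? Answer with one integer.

end_cycle[3] = 28

step 0: L[0]=3 → dur=3, Σ=3 | A=load:t0 B=idle [load-only]
step 1: L[1]=7 C[0]=9 → dur=9, Σ=12 | A=compute:t0 B=load:t1 [compute-bound]
step 2: L[2]=8 C[1]=3 → dur=8, Σ=20 | A=load:t2 B=compute:t1 [load-bound]
step 3: L[3]=8 C[2]=2 → dur=8, Σ=28 | A=compute:t2 B=load:t3 [load-bound]
step 4: L[4]=3 C[3]=8 → dur=8, Σ=36 | A=load:t4 B=compute:t3 [compute-bound]
step 5: L[5]=9 C[4]=3 → dur=9, Σ=45 | A=compute:t4 B=load:t5 [load-bound]
step 6: L[6]=8 C[5]=3 → dur=8, Σ=53 | A=load:t6 B=compute:t5 [load-bound]
step 7: L[7]=3 C[6]=4 → dur=4, Σ=57 | A=compute:t6 B=load:t7 [compute-bound]
step 8: C[7]=2 → dur=2, Σ=59 | A=idle B=compute:t7 [compute-only]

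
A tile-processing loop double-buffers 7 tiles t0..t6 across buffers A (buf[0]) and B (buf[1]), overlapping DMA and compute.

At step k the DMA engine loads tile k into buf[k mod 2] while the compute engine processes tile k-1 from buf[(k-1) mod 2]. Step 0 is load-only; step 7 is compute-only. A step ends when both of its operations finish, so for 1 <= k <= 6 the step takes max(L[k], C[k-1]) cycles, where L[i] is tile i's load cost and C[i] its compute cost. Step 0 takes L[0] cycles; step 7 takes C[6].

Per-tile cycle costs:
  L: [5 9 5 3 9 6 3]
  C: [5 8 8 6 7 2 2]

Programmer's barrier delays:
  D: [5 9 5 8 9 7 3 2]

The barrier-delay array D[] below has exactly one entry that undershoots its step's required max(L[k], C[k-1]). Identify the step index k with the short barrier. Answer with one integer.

hazard at step 2

[0] required=L[0]=5=5 vs D=5 ok
[1] required=max(L[1]=9,C[0]=5)=9 vs D=9 ok
[2] required=max(L[2]=5,C[1]=8)=8 vs D=5 SHORT
[3] required=max(L[3]=3,C[2]=8)=8 vs D=8 ok
[4] required=max(L[4]=9,C[3]=6)=9 vs D=9 ok
[5] required=max(L[5]=6,C[4]=7)=7 vs D=7 ok
[6] required=max(L[6]=3,C[5]=2)=3 vs D=3 ok
[7] required=C[6]=2=2 vs D=2 ok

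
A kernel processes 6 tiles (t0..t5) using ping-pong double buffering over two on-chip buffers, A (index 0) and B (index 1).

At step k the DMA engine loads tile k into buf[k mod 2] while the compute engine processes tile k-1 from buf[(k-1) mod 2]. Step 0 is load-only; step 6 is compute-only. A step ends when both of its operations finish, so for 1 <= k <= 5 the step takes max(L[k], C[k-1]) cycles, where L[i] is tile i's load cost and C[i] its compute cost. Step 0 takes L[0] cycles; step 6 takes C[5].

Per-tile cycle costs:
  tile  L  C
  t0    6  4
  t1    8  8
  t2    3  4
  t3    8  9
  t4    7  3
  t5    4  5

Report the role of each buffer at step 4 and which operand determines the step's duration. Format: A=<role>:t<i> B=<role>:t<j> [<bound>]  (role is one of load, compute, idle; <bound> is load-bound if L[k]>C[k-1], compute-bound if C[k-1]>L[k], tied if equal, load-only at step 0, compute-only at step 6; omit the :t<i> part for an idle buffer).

step 4: A=load:t4 B=compute:t3 [compute-bound]

  0. 6=6c; end=6; A:t0 B:-
  1. max(8,4)=8c; end=14; A:t0 B:t1
  2. max(3,8)=8c; end=22; A:t2 B:t1
  3. max(8,4)=8c; end=30; A:t2 B:t3
  4. max(7,9)=9c; end=39; A:t4 B:t3
  5. max(4,3)=4c; end=43; A:t4 B:t5
  6. 5=5c; end=48; A:t4 B:t5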